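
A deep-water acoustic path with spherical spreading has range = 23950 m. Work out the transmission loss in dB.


TL = 20*log10(23950) = 87.59

87.59 dB


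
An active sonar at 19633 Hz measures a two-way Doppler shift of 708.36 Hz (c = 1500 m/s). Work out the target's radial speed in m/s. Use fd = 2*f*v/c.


From fd = 2*f*v/c, v = c*fd/(2*f) = 1500 * 708.36 / (2*19633) = 27.06

27.06 m/s


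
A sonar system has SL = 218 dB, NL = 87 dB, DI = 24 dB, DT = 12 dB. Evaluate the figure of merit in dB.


FOM = SL - NL + DI - DT = 218 - 87 + 24 - 12 = 143

143 dB


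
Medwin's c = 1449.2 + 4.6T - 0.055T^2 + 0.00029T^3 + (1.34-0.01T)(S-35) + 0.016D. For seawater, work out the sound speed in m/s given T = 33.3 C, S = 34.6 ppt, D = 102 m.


c = 1449.2 + 4.6*33.3 - 0.055*33.3^2 + 0.00029*33.3^3 + (1.34 - 0.01*33.3)*(34.6 - 35) + 0.016*102 = 1553.33

1553.33 m/s


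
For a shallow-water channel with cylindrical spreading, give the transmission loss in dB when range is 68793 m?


48.38 dB


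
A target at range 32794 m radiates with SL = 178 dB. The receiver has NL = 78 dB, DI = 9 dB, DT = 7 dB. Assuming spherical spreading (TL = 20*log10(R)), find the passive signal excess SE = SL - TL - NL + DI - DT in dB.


Step 1: TL = 20*log10(32794) = 90.32 dB
Step 2: SE = 178 - 90.32 - 78 + 9 - 7 = 11.68

11.68 dB


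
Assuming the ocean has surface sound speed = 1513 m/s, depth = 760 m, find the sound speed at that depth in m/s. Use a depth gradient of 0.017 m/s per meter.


c = 1513 + 0.017 * 760 = 1525.92

1525.92 m/s


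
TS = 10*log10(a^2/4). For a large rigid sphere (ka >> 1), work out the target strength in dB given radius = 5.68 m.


TS = 10*log10(5.68^2 / 4) = 10*log10(8.0656) = 9.07

9.07 dB


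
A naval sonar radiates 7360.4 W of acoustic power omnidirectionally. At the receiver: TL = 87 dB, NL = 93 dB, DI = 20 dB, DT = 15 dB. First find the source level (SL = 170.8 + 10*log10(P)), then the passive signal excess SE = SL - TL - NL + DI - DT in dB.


Step 1: SL = 170.8 + 10*log10(7360.4) = 209.47 dB
Step 2: SE = SL - TL - NL + DI - DT = 209.47 - 87 - 93 + 20 - 15 = 34.47

34.47 dB


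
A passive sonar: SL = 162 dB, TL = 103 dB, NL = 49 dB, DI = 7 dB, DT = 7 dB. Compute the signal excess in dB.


SE = SL - TL - NL + DI - DT = 162 - 103 - 49 + 7 - 7 = 10

10 dB


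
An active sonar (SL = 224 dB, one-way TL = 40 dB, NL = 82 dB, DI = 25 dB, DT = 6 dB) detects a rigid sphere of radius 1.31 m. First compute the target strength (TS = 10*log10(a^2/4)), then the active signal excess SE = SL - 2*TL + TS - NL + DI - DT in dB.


Step 1: TS = 10*log10(1.31^2/4) = -3.68 dB
Step 2: SE = SL - 2*TL + TS - NL + DI - DT = 224 - 2*40 + (-3.68) - 82 + 25 - 6 = 77.32

77.32 dB


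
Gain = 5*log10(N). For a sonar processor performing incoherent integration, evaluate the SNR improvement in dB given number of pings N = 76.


Gain = 5*log10(76) = 9.4

9.4 dB


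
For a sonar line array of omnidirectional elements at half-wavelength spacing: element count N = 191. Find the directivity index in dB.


22.81 dB


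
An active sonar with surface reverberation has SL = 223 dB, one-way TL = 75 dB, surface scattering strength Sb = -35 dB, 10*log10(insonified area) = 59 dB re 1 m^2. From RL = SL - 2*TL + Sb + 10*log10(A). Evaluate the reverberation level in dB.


RL = SL - 2*TL + Sb + 10*log10(A) = 223 - 2*75 + (-35) + 59 = 97

97 dB


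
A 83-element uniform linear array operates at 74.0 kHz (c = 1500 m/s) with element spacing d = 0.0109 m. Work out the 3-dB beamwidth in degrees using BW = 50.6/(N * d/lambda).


1.13 deg


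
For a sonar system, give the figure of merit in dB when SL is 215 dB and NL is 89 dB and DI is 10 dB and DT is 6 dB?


130 dB


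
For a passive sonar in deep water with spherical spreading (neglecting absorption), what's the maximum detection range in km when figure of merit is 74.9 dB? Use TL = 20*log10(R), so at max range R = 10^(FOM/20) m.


At max range FOM = TL, so 20*log10(R) = 74.9
R = 10^(74.9/20) = 5559.04 m = 5.56 km

5.56 km


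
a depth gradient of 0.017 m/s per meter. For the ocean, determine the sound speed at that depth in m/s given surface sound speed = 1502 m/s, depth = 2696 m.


c = 1502 + 0.017 * 2696 = 1547.832

1547.832 m/s


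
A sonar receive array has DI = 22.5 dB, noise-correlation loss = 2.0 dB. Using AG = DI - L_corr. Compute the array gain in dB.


AG = DI - L_corr = 22.5 - 2.0 = 20.5

20.5 dB


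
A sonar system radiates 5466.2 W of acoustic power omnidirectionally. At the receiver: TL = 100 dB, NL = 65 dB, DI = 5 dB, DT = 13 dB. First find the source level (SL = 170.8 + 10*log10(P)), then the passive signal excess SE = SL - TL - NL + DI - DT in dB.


Step 1: SL = 170.8 + 10*log10(5466.2) = 208.18 dB
Step 2: SE = SL - TL - NL + DI - DT = 208.18 - 100 - 65 + 5 - 13 = 35.18

35.18 dB


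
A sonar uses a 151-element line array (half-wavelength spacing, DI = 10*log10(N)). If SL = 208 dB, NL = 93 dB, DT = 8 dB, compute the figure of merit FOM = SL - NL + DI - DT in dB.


Step 1: DI = 10*log10(151) = 21.79 dB
Step 2: FOM = SL - NL + DI - DT = 208 - 93 + 21.79 - 8 = 128.79

128.79 dB


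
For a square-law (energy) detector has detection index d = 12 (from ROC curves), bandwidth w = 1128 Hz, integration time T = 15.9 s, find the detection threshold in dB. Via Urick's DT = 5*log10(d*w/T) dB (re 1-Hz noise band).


DT = 5*log10(d*w/T) = 5*log10(12 * 1128 / 15.9) = 5*log10(851.32) = 14.65

14.65 dB


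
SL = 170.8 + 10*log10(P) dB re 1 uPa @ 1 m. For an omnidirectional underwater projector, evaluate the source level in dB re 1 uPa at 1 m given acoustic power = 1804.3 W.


SL = 170.8 + 10*log10(1804.3) = 170.8 + 32.56 = 203.36

203.36 dB


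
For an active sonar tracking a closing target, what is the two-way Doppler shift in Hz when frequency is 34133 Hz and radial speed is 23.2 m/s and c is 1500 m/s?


1055.85 Hz


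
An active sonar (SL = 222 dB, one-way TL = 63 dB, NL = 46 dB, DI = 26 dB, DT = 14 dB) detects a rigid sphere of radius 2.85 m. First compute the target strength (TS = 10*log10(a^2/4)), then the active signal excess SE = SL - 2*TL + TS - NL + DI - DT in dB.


Step 1: TS = 10*log10(2.85^2/4) = 3.08 dB
Step 2: SE = SL - 2*TL + TS - NL + DI - DT = 222 - 2*63 + (3.08) - 46 + 26 - 14 = 65.08

65.08 dB


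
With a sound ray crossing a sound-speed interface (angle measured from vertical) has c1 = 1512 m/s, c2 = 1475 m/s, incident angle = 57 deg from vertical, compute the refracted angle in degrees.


sin(theta2) = (c2/c1)*sin(theta1) = (1475/1512)*sin(57 deg) = 0.81815
theta2 = arcsin(0.81815) = 54.9

54.9 deg


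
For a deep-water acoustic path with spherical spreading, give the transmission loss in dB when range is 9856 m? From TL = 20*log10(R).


TL = 20*log10(9856) = 79.87

79.87 dB


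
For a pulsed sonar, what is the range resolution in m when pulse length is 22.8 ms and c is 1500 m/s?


17.1 m


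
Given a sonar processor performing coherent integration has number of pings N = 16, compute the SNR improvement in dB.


Gain = 10*log10(16) = 12.04

12.04 dB


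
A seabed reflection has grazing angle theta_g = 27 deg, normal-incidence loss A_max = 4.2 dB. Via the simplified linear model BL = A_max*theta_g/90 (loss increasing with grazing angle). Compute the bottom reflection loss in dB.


BL = A_max * theta_g / 90 = 4.2 * 27 / 90 = 1.26

1.26 dB


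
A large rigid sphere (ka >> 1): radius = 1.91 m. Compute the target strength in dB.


-0.4 dB


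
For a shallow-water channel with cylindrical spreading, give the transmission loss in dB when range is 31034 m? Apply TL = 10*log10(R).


TL = 10*log10(31034) = 44.92

44.92 dB


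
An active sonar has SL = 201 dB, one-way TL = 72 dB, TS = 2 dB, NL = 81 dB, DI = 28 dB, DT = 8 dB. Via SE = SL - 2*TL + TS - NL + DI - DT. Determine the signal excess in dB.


-2 dB


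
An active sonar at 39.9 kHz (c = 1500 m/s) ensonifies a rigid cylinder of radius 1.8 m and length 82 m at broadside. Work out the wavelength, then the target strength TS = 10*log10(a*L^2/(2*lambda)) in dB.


Step 1: lambda = c/f = 1500/39900 = 0.03759 m
Step 2: TS = 10*log10(a*L^2/(2*lambda)) = 10*log10(1.8*82^2/(2*0.03759)) = 52.07

52.07 dB


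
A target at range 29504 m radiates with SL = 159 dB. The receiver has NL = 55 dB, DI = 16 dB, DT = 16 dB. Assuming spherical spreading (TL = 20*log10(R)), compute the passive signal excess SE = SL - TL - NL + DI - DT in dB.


Step 1: TL = 20*log10(29504) = 89.4 dB
Step 2: SE = 159 - 89.4 - 55 + 16 - 16 = 14.6

14.6 dB


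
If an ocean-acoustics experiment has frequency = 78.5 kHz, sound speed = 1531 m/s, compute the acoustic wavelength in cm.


lambda = c/f = 1531 / 78500 = 0.0195 m = 1.95 cm

1.95 cm


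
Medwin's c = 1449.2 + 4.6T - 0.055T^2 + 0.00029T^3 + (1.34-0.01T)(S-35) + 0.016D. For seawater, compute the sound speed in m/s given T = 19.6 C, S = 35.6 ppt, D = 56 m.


c = 1449.2 + 4.6*19.6 - 0.055*19.6^2 + 0.00029*19.6^3 + (1.34 - 0.01*19.6)*(35.6 - 35) + 0.016*56 = 1522.0

1522.0 m/s


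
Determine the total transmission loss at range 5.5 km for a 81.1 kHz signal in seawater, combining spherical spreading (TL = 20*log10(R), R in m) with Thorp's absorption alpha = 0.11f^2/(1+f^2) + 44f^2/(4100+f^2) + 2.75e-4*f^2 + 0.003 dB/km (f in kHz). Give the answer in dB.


Step 1 (Thorp): alpha = 0.11*6577.21/(1+6577.21) + 44*6577.21/(4100+6577.21) + 2.75e-4*6577.21 + 0.003 = 29.0259 dB/km
Step 2: TL_spread = 20*log10(5500) = 74.81 dB
Step 3: TL_abs = alpha*R = 29.0259 * 5.5 = 159.64 dB
Step 4: TL_total = 74.81 + 159.64 = 234.45

234.45 dB


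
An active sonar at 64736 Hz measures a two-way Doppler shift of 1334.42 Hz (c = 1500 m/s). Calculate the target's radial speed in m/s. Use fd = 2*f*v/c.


From fd = 2*f*v/c, v = c*fd/(2*f) = 1500 * 1334.42 / (2*64736) = 15.46

15.46 m/s


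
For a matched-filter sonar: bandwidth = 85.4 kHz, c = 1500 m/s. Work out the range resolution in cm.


0.88 cm


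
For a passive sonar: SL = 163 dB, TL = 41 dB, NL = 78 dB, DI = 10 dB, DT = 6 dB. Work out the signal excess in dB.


48 dB


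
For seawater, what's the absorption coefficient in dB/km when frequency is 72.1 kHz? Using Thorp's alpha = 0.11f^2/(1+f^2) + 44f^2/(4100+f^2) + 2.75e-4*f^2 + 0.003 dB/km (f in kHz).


f^2 = 5198.41
alpha = 0.11*5198.41/(1+5198.41) + 44*5198.41/(4100+5198.41) + 2.75e-4*5198.41 + 0.003 = 26.141

26.141 dB/km


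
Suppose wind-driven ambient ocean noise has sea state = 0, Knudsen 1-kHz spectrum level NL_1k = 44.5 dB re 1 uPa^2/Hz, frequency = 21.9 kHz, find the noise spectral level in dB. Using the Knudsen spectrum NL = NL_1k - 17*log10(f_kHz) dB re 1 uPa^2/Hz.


NL = NL_1k - 17*log10(f_kHz) = 44.5 - 17*log10(21.9) = 44.5 - (22.79) = 21.71

21.71 dB


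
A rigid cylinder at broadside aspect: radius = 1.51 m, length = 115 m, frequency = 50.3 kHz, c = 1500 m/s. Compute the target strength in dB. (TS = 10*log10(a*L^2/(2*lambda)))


55.25 dB


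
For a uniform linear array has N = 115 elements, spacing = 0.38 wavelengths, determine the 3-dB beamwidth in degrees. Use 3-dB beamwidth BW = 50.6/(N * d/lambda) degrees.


BW = 50.6 / (115 * 0.38) = 50.6 / 43.7 = 1.16

1.16 deg


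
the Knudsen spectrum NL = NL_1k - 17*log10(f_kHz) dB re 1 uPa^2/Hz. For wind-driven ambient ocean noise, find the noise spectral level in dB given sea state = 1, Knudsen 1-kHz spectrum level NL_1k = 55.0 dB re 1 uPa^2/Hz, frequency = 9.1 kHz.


NL = NL_1k - 17*log10(f_kHz) = 55.0 - 17*log10(9.1) = 55.0 - (16.3) = 38.7

38.7 dB


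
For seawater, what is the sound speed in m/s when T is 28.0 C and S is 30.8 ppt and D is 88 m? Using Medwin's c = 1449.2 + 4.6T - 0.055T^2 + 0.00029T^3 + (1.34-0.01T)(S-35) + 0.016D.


c = 1449.2 + 4.6*28.0 - 0.055*28.0^2 + 0.00029*28.0^3 + (1.34 - 0.01*28.0)*(30.8 - 35) + 0.016*88 = 1538.2

1538.2 m/s


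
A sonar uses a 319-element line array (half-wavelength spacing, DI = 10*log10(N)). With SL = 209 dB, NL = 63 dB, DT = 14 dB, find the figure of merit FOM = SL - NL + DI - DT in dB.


157.04 dB


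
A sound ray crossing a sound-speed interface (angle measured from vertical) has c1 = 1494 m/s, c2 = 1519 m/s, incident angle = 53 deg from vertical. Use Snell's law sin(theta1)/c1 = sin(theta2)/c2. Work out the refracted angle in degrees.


sin(theta2) = (c2/c1)*sin(theta1) = (1519/1494)*sin(53 deg) = 0.812
theta2 = arcsin(0.812) = 54.29

54.29 deg


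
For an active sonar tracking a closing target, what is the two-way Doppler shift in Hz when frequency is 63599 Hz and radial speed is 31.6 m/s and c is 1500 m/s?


fd = 2*f*v/c = 2 * 63599 * 31.6 / 1500 = 2679.64

2679.64 Hz


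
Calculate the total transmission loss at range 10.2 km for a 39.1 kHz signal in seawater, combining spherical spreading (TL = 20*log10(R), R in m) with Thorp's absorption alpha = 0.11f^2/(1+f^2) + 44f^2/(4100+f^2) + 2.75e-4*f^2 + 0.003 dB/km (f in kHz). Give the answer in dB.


Step 1 (Thorp): alpha = 0.11*1528.81/(1+1528.81) + 44*1528.81/(4100+1528.81) + 2.75e-4*1528.81 + 0.003 = 12.4839 dB/km
Step 2: TL_spread = 20*log10(10200) = 80.17 dB
Step 3: TL_abs = alpha*R = 12.4839 * 10.2 = 127.34 dB
Step 4: TL_total = 80.17 + 127.34 = 207.51

207.51 dB


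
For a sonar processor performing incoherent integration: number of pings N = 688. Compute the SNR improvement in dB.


14.19 dB


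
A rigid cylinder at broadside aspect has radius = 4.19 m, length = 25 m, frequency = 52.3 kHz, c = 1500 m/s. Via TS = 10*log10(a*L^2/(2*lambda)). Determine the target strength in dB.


46.59 dB


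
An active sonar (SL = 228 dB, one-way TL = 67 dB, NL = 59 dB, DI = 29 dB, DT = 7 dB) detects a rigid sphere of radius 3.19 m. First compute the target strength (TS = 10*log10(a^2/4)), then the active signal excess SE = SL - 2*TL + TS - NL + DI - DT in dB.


Step 1: TS = 10*log10(3.19^2/4) = 4.06 dB
Step 2: SE = SL - 2*TL + TS - NL + DI - DT = 228 - 2*67 + (4.06) - 59 + 29 - 7 = 61.06

61.06 dB


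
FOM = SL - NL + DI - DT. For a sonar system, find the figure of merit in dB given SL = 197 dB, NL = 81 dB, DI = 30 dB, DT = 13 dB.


FOM = SL - NL + DI - DT = 197 - 81 + 30 - 13 = 133

133 dB


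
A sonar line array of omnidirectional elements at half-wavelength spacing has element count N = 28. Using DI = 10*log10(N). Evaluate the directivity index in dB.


DI = 10*log10(28) = 14.47

14.47 dB


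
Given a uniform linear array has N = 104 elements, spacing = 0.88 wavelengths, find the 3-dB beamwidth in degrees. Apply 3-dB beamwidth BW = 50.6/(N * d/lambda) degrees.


0.55 deg


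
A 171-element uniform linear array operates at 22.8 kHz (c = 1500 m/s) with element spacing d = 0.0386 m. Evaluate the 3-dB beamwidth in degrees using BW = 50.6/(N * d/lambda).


Step 1: lambda = 1500/22800 = 0.06579 m
Step 2: d/lambda = 0.0386/0.06579 = 0.5867
Step 3: BW = 50.6/(N * d/lambda) = 50.6/(171 * 0.5867) = 0.5

0.5 deg


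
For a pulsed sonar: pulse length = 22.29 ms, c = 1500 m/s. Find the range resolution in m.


dR = c*tau/2 = 1500 * 22.29e-3 / 2 = 16.7175

16.7175 m


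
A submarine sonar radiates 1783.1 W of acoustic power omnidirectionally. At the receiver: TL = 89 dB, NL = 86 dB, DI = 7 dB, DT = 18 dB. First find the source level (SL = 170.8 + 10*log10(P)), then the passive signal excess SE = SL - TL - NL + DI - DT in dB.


Step 1: SL = 170.8 + 10*log10(1783.1) = 203.31 dB
Step 2: SE = SL - TL - NL + DI - DT = 203.31 - 89 - 86 + 7 - 18 = 17.31

17.31 dB


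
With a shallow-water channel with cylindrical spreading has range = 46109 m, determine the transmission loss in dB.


TL = 10*log10(46109) = 46.64

46.64 dB


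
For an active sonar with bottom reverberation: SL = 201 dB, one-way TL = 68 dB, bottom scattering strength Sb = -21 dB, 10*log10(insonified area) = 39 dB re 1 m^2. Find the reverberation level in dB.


RL = SL - 2*TL + Sb + 10*log10(A) = 201 - 2*68 + (-21) + 39 = 83

83 dB


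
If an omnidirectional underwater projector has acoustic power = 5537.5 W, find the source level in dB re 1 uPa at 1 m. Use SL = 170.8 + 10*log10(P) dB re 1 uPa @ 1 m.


208.23 dB


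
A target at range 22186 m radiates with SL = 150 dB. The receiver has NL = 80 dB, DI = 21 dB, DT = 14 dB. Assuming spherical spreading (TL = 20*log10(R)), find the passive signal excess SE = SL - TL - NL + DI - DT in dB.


-9.92 dB


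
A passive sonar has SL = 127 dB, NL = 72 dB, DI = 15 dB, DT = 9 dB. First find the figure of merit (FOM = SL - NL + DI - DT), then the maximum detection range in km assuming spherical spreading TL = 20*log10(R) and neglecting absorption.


Step 1: FOM = SL - NL + DI - DT = 127 - 72 + 15 - 9 = 61 dB
Step 2: at max range FOM = TL = 20*log10(R), so R = 10^(61/20) = 1122.02 m = 1.12 km

1.12 km


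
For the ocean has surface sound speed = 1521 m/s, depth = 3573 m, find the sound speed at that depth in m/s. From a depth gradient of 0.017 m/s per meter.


c = 1521 + 0.017 * 3573 = 1581.741

1581.741 m/s


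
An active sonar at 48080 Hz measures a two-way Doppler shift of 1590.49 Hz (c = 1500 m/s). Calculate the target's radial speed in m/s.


From fd = 2*f*v/c, v = c*fd/(2*f) = 1500 * 1590.49 / (2*48080) = 24.81

24.81 m/s


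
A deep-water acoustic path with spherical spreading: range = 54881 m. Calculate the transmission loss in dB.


94.79 dB


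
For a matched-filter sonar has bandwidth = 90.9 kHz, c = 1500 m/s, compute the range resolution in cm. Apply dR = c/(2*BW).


dR = c/(2*BW) = 1500 / (2 * 90.9e3) = 0.0083 m = 0.83 cm

0.83 cm


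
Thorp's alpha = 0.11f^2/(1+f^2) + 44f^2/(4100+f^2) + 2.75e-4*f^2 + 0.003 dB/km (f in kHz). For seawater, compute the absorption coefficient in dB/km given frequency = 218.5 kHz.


53.762 dB/km


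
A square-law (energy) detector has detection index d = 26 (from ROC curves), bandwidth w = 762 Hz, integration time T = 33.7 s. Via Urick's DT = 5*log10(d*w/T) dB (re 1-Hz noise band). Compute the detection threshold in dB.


DT = 5*log10(d*w/T) = 5*log10(26 * 762 / 33.7) = 5*log10(587.89) = 13.85

13.85 dB


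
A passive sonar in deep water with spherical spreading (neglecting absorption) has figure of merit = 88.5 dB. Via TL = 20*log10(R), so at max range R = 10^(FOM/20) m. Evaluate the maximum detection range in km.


26.61 km


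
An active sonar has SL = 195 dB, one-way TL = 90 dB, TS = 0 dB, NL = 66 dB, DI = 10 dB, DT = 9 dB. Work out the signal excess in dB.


-50 dB


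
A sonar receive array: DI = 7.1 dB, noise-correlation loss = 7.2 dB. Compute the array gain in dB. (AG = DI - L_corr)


-0.1 dB


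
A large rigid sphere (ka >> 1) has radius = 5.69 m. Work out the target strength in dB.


TS = 10*log10(5.69^2 / 4) = 10*log10(8.094025) = 9.08

9.08 dB


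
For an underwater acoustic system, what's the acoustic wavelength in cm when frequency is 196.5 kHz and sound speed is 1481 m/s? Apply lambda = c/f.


0.75 cm


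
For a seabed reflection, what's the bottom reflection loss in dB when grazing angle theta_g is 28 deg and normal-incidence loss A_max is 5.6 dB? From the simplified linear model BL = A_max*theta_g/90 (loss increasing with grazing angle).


BL = A_max * theta_g / 90 = 5.6 * 28 / 90 = 1.74

1.74 dB


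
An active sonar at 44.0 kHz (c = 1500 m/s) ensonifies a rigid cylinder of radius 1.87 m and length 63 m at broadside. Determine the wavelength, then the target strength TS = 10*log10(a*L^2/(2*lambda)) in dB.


Step 1: lambda = c/f = 1500/44000 = 0.03409 m
Step 2: TS = 10*log10(a*L^2/(2*lambda)) = 10*log10(1.87*63^2/(2*0.03409)) = 50.37

50.37 dB


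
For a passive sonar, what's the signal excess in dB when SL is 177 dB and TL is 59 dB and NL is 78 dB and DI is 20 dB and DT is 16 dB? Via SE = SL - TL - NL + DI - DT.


44 dB


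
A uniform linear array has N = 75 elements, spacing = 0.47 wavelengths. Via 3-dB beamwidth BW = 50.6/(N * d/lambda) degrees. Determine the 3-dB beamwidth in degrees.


1.44 deg


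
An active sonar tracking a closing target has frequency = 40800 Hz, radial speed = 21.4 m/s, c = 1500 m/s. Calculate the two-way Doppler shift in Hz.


fd = 2*f*v/c = 2 * 40800 * 21.4 / 1500 = 1164.16

1164.16 Hz


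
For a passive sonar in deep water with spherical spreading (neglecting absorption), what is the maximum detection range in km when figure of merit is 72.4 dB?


At max range FOM = TL, so 20*log10(R) = 72.4
R = 10^(72.4/20) = 4168.69 m = 4.17 km

4.17 km


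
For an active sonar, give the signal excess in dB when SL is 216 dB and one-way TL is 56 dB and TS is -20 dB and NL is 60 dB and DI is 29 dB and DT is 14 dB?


SE = SL - 2*TL + TS - NL + DI - DT = 216 - 2*56 + (-20) - 60 + 29 - 14 = 39

39 dB


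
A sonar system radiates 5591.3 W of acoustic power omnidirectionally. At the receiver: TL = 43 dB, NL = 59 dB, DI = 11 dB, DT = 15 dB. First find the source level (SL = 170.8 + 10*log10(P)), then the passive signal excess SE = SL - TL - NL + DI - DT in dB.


Step 1: SL = 170.8 + 10*log10(5591.3) = 208.28 dB
Step 2: SE = SL - TL - NL + DI - DT = 208.28 - 43 - 59 + 11 - 15 = 102.28

102.28 dB


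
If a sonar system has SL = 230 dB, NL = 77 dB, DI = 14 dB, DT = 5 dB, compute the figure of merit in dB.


162 dB


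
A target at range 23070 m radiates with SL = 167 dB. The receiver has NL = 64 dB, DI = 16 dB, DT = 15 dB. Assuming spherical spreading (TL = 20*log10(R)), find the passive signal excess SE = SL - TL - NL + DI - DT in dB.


Step 1: TL = 20*log10(23070) = 87.26 dB
Step 2: SE = 167 - 87.26 - 64 + 16 - 15 = 16.74

16.74 dB


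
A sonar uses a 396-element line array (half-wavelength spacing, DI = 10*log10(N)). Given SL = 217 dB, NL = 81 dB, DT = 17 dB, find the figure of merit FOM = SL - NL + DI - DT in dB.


144.98 dB


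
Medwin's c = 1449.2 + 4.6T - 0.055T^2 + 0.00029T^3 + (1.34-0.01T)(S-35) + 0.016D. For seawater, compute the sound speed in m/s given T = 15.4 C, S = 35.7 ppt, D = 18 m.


1509.17 m/s


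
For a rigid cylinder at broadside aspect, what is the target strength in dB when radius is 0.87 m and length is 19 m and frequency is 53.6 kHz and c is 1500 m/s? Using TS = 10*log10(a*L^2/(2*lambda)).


lambda = 1500/53600 = 0.02799 m
TS = 10*log10(0.87*19^2/(2*0.02799)) = 37.49

37.49 dB


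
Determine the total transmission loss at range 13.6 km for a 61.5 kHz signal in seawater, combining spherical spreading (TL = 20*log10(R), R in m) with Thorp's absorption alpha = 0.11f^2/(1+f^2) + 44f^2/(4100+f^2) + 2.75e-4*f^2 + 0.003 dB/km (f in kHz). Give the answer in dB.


385.49 dB


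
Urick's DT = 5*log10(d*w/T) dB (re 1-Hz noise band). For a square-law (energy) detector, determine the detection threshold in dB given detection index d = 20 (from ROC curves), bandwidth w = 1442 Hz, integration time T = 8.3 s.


DT = 5*log10(d*w/T) = 5*log10(20 * 1442 / 8.3) = 5*log10(3474.7) = 17.7

17.7 dB


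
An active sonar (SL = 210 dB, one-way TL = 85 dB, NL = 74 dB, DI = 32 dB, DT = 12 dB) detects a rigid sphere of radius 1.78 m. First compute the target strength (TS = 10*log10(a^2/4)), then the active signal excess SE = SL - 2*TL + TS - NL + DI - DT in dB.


Step 1: TS = 10*log10(1.78^2/4) = -1.01 dB
Step 2: SE = SL - 2*TL + TS - NL + DI - DT = 210 - 2*85 + (-1.01) - 74 + 32 - 12 = -15.01

-15.01 dB


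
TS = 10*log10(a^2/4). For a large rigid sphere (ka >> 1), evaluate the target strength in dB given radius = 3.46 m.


4.76 dB


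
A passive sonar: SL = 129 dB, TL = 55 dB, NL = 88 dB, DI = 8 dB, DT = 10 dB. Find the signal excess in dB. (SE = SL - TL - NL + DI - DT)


-16 dB


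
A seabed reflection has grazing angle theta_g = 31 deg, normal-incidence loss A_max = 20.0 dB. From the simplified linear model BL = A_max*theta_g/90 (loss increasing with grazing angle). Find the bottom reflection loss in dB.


BL = A_max * theta_g / 90 = 20.0 * 31 / 90 = 6.89

6.89 dB


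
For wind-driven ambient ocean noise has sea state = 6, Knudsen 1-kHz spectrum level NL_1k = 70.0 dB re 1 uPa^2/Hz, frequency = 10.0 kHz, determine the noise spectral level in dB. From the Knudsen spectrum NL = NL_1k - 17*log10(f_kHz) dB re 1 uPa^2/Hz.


NL = NL_1k - 17*log10(f_kHz) = 70.0 - 17*log10(10.0) = 70.0 - (17.0) = 53.0

53.0 dB


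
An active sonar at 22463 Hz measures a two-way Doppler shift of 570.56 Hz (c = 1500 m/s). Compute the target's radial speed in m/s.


From fd = 2*f*v/c, v = c*fd/(2*f) = 1500 * 570.56 / (2*22463) = 19.05

19.05 m/s


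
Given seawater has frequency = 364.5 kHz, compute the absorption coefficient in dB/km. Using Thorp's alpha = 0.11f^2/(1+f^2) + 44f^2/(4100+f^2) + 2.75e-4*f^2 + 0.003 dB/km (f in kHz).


f^2 = 132860.25
alpha = 0.11*132860.25/(1+132860.25) + 44*132860.25/(4100+132860.25) + 2.75e-4*132860.25 + 0.003 = 79.332

79.332 dB/km


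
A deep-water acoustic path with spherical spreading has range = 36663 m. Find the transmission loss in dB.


91.28 dB


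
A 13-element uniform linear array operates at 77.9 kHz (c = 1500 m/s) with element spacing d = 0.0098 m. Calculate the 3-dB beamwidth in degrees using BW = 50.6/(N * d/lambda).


Step 1: lambda = 1500/77900 = 0.01926 m
Step 2: d/lambda = 0.0098/0.01926 = 0.5088
Step 3: BW = 50.6/(N * d/lambda) = 50.6/(13 * 0.5088) = 7.65

7.65 deg


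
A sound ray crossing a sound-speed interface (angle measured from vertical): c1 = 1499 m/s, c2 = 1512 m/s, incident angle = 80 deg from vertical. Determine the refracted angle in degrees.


sin(theta2) = (c2/c1)*sin(theta1) = (1512/1499)*sin(80 deg) = 0.99335
theta2 = arcsin(0.99335) = 83.39

83.39 deg


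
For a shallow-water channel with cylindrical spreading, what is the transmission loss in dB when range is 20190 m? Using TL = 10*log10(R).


43.05 dB


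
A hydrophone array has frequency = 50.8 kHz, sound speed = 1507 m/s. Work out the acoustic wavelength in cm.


lambda = c/f = 1507 / 50800 = 0.0297 m = 2.97 cm

2.97 cm


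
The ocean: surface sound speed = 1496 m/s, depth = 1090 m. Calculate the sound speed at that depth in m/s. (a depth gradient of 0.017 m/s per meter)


1514.53 m/s


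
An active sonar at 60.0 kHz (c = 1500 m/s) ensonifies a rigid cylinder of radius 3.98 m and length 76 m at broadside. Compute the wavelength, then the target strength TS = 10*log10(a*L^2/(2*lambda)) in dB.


Step 1: lambda = c/f = 1500/60000 = 0.025 m
Step 2: TS = 10*log10(a*L^2/(2*lambda)) = 10*log10(3.98*76^2/(2*0.025)) = 56.63

56.63 dB


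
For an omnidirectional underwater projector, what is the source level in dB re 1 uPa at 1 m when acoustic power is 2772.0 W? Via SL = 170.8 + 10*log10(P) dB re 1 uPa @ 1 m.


205.23 dB


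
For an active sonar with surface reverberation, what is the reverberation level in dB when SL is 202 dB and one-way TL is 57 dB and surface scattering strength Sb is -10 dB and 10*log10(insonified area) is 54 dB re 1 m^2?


132 dB


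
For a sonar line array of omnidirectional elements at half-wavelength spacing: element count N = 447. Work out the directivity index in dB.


DI = 10*log10(447) = 26.5

26.5 dB


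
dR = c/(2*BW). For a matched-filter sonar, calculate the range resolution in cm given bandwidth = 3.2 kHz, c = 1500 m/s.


dR = c/(2*BW) = 1500 / (2 * 3.2e3) = 0.2344 m = 23.44 cm

23.44 cm


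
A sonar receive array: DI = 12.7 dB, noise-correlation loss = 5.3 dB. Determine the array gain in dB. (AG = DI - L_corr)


AG = DI - L_corr = 12.7 - 5.3 = 7.4

7.4 dB


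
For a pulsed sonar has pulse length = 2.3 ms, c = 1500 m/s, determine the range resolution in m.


dR = c*tau/2 = 1500 * 2.3e-3 / 2 = 1.725

1.725 m


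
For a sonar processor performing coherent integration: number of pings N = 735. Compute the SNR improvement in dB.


Gain = 10*log10(735) = 28.66

28.66 dB


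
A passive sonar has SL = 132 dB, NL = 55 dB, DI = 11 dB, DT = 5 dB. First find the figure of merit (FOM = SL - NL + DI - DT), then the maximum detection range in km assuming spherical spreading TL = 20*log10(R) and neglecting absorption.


Step 1: FOM = SL - NL + DI - DT = 132 - 55 + 11 - 5 = 83 dB
Step 2: at max range FOM = TL = 20*log10(R), so R = 10^(83/20) = 14125.38 m = 14.13 km

14.13 km


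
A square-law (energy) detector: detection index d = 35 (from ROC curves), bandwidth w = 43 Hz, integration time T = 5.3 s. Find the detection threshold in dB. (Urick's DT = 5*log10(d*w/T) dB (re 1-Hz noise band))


12.27 dB


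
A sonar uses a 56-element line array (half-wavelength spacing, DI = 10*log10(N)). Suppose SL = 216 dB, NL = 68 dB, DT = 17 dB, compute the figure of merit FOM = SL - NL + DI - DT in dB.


Step 1: DI = 10*log10(56) = 17.48 dB
Step 2: FOM = SL - NL + DI - DT = 216 - 68 + 17.48 - 17 = 148.48

148.48 dB


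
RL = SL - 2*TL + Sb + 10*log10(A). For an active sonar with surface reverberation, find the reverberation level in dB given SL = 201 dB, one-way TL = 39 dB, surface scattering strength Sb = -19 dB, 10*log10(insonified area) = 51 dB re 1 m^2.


RL = SL - 2*TL + Sb + 10*log10(A) = 201 - 2*39 + (-19) + 51 = 155

155 dB


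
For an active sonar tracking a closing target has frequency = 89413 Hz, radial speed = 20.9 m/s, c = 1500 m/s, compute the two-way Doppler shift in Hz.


fd = 2*f*v/c = 2 * 89413 * 20.9 / 1500 = 2491.64

2491.64 Hz


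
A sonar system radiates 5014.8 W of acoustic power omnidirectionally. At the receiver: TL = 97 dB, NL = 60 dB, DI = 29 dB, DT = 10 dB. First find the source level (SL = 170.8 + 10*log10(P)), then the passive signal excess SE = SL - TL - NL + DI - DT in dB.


Step 1: SL = 170.8 + 10*log10(5014.8) = 207.8 dB
Step 2: SE = SL - TL - NL + DI - DT = 207.8 - 97 - 60 + 29 - 10 = 69.8

69.8 dB


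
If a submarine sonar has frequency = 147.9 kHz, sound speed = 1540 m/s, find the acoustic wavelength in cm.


lambda = c/f = 1540 / 147900 = 0.0104 m = 1.04 cm

1.04 cm


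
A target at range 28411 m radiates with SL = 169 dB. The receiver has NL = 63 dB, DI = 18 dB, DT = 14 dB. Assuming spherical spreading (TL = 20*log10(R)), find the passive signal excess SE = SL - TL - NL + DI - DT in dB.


Step 1: TL = 20*log10(28411) = 89.07 dB
Step 2: SE = 169 - 89.07 - 63 + 18 - 14 = 20.93

20.93 dB


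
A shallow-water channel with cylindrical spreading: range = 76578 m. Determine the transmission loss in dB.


TL = 10*log10(76578) = 48.84

48.84 dB


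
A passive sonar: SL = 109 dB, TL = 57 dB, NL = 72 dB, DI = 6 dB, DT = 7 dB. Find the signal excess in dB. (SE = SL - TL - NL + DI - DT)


SE = SL - TL - NL + DI - DT = 109 - 57 - 72 + 6 - 7 = -21

-21 dB


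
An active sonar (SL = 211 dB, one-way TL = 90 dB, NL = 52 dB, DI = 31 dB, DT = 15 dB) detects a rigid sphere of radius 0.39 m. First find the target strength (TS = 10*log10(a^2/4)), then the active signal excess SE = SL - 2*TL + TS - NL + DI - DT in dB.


Step 1: TS = 10*log10(0.39^2/4) = -14.2 dB
Step 2: SE = SL - 2*TL + TS - NL + DI - DT = 211 - 2*90 + (-14.2) - 52 + 31 - 15 = -19.2

-19.2 dB


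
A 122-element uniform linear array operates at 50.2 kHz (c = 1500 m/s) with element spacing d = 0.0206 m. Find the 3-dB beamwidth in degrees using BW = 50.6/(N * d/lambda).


Step 1: lambda = 1500/50200 = 0.02988 m
Step 2: d/lambda = 0.0206/0.02988 = 0.6894
Step 3: BW = 50.6/(N * d/lambda) = 50.6/(122 * 0.6894) = 0.6

0.6 deg


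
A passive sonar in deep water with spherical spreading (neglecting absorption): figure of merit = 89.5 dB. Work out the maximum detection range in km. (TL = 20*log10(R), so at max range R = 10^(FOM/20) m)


At max range FOM = TL, so 20*log10(R) = 89.5
R = 10^(89.5/20) = 29853.83 m = 29.85 km

29.85 km


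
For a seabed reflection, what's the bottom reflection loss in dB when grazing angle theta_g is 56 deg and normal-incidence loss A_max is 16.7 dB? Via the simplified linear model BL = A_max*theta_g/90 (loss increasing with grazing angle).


10.39 dB


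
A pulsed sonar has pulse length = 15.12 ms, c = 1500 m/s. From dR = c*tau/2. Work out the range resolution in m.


dR = c*tau/2 = 1500 * 15.12e-3 / 2 = 11.34

11.34 m


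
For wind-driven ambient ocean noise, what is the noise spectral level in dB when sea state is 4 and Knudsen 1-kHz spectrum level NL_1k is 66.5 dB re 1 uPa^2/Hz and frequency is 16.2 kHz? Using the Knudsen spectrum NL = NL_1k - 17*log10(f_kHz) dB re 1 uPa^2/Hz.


NL = NL_1k - 17*log10(f_kHz) = 66.5 - 17*log10(16.2) = 66.5 - (20.56) = 45.94

45.94 dB


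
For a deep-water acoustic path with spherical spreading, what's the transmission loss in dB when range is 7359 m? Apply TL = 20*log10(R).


TL = 20*log10(7359) = 77.34

77.34 dB


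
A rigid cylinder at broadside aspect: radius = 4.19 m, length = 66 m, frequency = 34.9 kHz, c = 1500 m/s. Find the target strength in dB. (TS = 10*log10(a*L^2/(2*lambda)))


53.27 dB


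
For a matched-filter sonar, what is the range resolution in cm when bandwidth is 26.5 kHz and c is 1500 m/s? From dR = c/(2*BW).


dR = c/(2*BW) = 1500 / (2 * 26.5e3) = 0.0283 m = 2.83 cm

2.83 cm


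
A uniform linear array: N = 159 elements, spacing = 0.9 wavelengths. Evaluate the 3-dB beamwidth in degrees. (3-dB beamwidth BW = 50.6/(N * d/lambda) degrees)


0.35 deg


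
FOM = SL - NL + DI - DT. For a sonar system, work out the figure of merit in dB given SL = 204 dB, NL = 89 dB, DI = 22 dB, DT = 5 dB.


FOM = SL - NL + DI - DT = 204 - 89 + 22 - 5 = 132

132 dB


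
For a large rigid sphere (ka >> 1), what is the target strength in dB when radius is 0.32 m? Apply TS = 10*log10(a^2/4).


TS = 10*log10(0.32^2 / 4) = 10*log10(0.0256) = -15.92

-15.92 dB


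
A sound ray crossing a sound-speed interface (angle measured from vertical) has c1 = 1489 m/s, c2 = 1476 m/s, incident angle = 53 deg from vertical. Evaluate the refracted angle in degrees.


sin(theta2) = (c2/c1)*sin(theta1) = (1476/1489)*sin(53 deg) = 0.79166
theta2 = arcsin(0.79166) = 52.34

52.34 deg


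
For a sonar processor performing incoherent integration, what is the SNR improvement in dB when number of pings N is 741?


Gain = 5*log10(741) = 14.35

14.35 dB


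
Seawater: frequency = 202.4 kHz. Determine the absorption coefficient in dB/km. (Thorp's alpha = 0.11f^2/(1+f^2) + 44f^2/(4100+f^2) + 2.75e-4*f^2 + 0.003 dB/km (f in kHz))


51.376 dB/km


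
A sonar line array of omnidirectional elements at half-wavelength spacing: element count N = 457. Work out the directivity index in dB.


26.6 dB


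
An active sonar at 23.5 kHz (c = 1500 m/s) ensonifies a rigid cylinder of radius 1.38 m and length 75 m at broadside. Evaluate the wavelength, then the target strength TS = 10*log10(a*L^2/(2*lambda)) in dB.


Step 1: lambda = c/f = 1500/23500 = 0.06383 m
Step 2: TS = 10*log10(a*L^2/(2*lambda)) = 10*log10(1.38*75^2/(2*0.06383)) = 47.84

47.84 dB


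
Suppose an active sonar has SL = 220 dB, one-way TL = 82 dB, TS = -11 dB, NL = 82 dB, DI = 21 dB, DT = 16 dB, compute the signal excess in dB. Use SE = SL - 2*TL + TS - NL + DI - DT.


-32 dB


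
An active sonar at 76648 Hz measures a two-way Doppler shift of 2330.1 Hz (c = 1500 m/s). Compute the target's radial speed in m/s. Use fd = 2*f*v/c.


22.8 m/s


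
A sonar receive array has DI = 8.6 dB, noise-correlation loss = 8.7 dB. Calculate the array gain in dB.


AG = DI - L_corr = 8.6 - 8.7 = -0.1

-0.1 dB


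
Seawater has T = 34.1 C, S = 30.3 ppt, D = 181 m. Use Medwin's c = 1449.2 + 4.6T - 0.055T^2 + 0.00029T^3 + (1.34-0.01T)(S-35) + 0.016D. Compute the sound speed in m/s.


c = 1449.2 + 4.6*34.1 - 0.055*34.1^2 + 0.00029*34.1^3 + (1.34 - 0.01*34.1)*(30.3 - 35) + 0.016*181 = 1551.81

1551.81 m/s


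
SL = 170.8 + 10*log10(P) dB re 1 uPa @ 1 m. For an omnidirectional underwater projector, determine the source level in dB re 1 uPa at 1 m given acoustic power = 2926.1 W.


SL = 170.8 + 10*log10(2926.1) = 170.8 + 34.66 = 205.46

205.46 dB


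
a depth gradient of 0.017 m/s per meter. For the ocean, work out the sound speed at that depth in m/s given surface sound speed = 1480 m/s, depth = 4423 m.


1555.191 m/s


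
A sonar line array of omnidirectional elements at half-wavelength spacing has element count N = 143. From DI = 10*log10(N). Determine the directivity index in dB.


DI = 10*log10(143) = 21.55

21.55 dB


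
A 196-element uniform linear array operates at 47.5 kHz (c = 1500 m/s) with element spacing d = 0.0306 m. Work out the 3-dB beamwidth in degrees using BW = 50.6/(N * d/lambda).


0.27 deg


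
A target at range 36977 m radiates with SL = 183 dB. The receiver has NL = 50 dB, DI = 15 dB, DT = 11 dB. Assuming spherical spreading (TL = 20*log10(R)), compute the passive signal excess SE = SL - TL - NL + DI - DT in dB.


Step 1: TL = 20*log10(36977) = 91.36 dB
Step 2: SE = 183 - 91.36 - 50 + 15 - 11 = 45.64

45.64 dB


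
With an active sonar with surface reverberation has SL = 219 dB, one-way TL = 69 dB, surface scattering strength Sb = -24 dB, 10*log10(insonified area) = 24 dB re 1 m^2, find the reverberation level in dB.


RL = SL - 2*TL + Sb + 10*log10(A) = 219 - 2*69 + (-24) + 24 = 81

81 dB


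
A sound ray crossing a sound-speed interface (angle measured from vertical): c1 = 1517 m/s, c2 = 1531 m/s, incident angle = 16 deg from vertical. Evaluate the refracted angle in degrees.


16.15 deg


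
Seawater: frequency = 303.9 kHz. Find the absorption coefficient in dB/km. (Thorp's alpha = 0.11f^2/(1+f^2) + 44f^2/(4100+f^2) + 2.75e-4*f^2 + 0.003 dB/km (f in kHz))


f^2 = 92355.21
alpha = 0.11*92355.21/(1+92355.21) + 44*92355.21/(4100+92355.21) + 2.75e-4*92355.21 + 0.003 = 67.64

67.64 dB/km


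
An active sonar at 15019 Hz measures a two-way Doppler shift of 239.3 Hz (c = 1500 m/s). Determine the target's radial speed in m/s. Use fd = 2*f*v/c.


From fd = 2*f*v/c, v = c*fd/(2*f) = 1500 * 239.3 / (2*15019) = 11.95

11.95 m/s


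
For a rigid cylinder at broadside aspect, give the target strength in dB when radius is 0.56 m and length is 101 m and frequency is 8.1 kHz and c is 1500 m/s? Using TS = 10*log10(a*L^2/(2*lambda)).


lambda = 1500/8100 = 0.18519 m
TS = 10*log10(0.56*101^2/(2*0.18519)) = 41.88

41.88 dB


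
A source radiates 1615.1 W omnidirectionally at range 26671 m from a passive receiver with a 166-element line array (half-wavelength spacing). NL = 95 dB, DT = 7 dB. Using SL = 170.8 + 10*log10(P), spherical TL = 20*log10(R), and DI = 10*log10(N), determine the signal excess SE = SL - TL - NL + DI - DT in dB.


Step 1: SL = 170.8 + 10*log10(1615.1) = 202.88 dB
Step 2: TL = 20*log10(26671) = 88.52 dB
Step 3: DI = 10*log10(166) = 22.2 dB
Step 4: SE = SL - TL - NL + DI - DT = 202.88 - 88.52 - 95 + 22.2 - 7 = 34.56

34.56 dB


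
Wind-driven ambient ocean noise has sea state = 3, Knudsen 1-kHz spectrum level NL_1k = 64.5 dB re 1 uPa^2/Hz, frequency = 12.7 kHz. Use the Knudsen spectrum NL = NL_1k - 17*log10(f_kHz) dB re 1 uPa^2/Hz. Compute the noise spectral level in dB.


45.74 dB


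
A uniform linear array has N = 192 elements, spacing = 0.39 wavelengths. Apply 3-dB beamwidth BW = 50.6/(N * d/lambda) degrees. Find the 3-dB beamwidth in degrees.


BW = 50.6 / (192 * 0.39) = 50.6 / 74.88 = 0.68

0.68 deg


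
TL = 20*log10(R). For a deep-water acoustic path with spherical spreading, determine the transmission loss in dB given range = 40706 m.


92.19 dB


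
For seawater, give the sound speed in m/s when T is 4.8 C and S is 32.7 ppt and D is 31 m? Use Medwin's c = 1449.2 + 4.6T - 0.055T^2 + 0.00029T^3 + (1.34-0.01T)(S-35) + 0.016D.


c = 1449.2 + 4.6*4.8 - 0.055*4.8^2 + 0.00029*4.8^3 + (1.34 - 0.01*4.8)*(32.7 - 35) + 0.016*31 = 1467.57

1467.57 m/s


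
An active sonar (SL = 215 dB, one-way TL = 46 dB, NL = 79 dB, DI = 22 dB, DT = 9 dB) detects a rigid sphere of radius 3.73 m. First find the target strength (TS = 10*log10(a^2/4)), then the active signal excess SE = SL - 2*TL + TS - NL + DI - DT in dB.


Step 1: TS = 10*log10(3.73^2/4) = 5.41 dB
Step 2: SE = SL - 2*TL + TS - NL + DI - DT = 215 - 2*46 + (5.41) - 79 + 22 - 9 = 62.41

62.41 dB
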